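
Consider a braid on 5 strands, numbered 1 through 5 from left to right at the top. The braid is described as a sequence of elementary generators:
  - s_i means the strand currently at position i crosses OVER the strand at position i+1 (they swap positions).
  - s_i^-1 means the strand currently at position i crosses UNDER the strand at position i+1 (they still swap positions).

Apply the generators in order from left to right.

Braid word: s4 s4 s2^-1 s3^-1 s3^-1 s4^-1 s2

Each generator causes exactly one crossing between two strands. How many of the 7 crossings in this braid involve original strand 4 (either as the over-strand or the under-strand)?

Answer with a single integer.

Answer: 5

Derivation:
Gen 1: crossing 4x5. Involves strand 4? yes. Count so far: 1
Gen 2: crossing 5x4. Involves strand 4? yes. Count so far: 2
Gen 3: crossing 2x3. Involves strand 4? no. Count so far: 2
Gen 4: crossing 2x4. Involves strand 4? yes. Count so far: 3
Gen 5: crossing 4x2. Involves strand 4? yes. Count so far: 4
Gen 6: crossing 4x5. Involves strand 4? yes. Count so far: 5
Gen 7: crossing 3x2. Involves strand 4? no. Count so far: 5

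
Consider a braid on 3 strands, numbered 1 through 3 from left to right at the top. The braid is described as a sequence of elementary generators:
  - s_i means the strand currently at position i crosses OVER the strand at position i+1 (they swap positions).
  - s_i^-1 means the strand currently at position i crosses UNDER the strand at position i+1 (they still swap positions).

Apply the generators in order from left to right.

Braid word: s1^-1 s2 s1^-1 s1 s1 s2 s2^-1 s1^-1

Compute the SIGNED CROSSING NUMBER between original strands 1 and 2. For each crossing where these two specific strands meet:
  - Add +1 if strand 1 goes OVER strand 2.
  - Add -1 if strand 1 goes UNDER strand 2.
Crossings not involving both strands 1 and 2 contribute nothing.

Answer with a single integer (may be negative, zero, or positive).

Gen 1: 1 under 2. Both 1&2? yes. Contrib: -1. Sum: -1
Gen 2: crossing 1x3. Both 1&2? no. Sum: -1
Gen 3: crossing 2x3. Both 1&2? no. Sum: -1
Gen 4: crossing 3x2. Both 1&2? no. Sum: -1
Gen 5: crossing 2x3. Both 1&2? no. Sum: -1
Gen 6: 2 over 1. Both 1&2? yes. Contrib: -1. Sum: -2
Gen 7: 1 under 2. Both 1&2? yes. Contrib: -1. Sum: -3
Gen 8: crossing 3x2. Both 1&2? no. Sum: -3

Answer: -3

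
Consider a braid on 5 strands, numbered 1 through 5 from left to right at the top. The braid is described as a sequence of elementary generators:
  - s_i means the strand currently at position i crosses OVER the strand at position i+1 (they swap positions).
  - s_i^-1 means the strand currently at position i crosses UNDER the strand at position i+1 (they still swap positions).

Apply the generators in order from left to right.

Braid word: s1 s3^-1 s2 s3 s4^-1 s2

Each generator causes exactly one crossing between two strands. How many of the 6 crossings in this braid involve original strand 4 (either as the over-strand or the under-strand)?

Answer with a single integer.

Answer: 3

Derivation:
Gen 1: crossing 1x2. Involves strand 4? no. Count so far: 0
Gen 2: crossing 3x4. Involves strand 4? yes. Count so far: 1
Gen 3: crossing 1x4. Involves strand 4? yes. Count so far: 2
Gen 4: crossing 1x3. Involves strand 4? no. Count so far: 2
Gen 5: crossing 1x5. Involves strand 4? no. Count so far: 2
Gen 6: crossing 4x3. Involves strand 4? yes. Count so far: 3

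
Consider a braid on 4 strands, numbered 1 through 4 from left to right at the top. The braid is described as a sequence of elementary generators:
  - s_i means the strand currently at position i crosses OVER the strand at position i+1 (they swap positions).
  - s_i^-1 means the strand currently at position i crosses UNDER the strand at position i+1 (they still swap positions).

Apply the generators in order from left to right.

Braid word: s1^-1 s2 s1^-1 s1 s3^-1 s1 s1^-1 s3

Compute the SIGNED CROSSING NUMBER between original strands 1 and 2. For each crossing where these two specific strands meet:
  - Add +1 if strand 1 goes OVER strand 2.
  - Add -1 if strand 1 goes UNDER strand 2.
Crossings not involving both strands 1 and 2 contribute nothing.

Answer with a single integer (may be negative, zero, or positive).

Answer: -1

Derivation:
Gen 1: 1 under 2. Both 1&2? yes. Contrib: -1. Sum: -1
Gen 2: crossing 1x3. Both 1&2? no. Sum: -1
Gen 3: crossing 2x3. Both 1&2? no. Sum: -1
Gen 4: crossing 3x2. Both 1&2? no. Sum: -1
Gen 5: crossing 1x4. Both 1&2? no. Sum: -1
Gen 6: crossing 2x3. Both 1&2? no. Sum: -1
Gen 7: crossing 3x2. Both 1&2? no. Sum: -1
Gen 8: crossing 4x1. Both 1&2? no. Sum: -1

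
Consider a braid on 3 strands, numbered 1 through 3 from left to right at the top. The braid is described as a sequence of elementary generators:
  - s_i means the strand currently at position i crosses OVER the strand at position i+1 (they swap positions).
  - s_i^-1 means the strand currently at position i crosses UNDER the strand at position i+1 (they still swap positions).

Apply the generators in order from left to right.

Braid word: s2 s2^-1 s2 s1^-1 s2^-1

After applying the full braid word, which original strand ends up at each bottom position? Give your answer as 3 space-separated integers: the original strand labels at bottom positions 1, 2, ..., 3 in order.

Gen 1 (s2): strand 2 crosses over strand 3. Perm now: [1 3 2]
Gen 2 (s2^-1): strand 3 crosses under strand 2. Perm now: [1 2 3]
Gen 3 (s2): strand 2 crosses over strand 3. Perm now: [1 3 2]
Gen 4 (s1^-1): strand 1 crosses under strand 3. Perm now: [3 1 2]
Gen 5 (s2^-1): strand 1 crosses under strand 2. Perm now: [3 2 1]

Answer: 3 2 1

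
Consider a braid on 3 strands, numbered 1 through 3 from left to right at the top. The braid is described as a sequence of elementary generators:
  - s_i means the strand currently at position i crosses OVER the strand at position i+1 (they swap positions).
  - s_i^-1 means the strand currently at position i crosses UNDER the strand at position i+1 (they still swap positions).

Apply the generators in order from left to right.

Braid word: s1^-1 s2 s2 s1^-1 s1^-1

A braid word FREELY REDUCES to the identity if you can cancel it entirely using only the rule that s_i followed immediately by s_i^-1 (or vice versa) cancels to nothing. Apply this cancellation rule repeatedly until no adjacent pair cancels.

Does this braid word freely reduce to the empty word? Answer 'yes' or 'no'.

Answer: no

Derivation:
Gen 1 (s1^-1): push. Stack: [s1^-1]
Gen 2 (s2): push. Stack: [s1^-1 s2]
Gen 3 (s2): push. Stack: [s1^-1 s2 s2]
Gen 4 (s1^-1): push. Stack: [s1^-1 s2 s2 s1^-1]
Gen 5 (s1^-1): push. Stack: [s1^-1 s2 s2 s1^-1 s1^-1]
Reduced word: s1^-1 s2 s2 s1^-1 s1^-1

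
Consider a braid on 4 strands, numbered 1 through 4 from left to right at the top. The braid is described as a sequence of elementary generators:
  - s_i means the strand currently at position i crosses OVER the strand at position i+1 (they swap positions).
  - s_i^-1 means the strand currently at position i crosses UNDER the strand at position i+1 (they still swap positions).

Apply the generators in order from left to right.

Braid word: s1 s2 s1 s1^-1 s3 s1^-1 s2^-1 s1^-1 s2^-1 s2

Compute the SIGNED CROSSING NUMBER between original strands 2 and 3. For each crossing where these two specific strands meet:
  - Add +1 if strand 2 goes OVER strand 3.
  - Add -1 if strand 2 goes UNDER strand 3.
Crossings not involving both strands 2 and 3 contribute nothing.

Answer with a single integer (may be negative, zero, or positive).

Gen 1: crossing 1x2. Both 2&3? no. Sum: 0
Gen 2: crossing 1x3. Both 2&3? no. Sum: 0
Gen 3: 2 over 3. Both 2&3? yes. Contrib: +1. Sum: 1
Gen 4: 3 under 2. Both 2&3? yes. Contrib: +1. Sum: 2
Gen 5: crossing 1x4. Both 2&3? no. Sum: 2
Gen 6: 2 under 3. Both 2&3? yes. Contrib: -1. Sum: 1
Gen 7: crossing 2x4. Both 2&3? no. Sum: 1
Gen 8: crossing 3x4. Both 2&3? no. Sum: 1
Gen 9: 3 under 2. Both 2&3? yes. Contrib: +1. Sum: 2
Gen 10: 2 over 3. Both 2&3? yes. Contrib: +1. Sum: 3

Answer: 3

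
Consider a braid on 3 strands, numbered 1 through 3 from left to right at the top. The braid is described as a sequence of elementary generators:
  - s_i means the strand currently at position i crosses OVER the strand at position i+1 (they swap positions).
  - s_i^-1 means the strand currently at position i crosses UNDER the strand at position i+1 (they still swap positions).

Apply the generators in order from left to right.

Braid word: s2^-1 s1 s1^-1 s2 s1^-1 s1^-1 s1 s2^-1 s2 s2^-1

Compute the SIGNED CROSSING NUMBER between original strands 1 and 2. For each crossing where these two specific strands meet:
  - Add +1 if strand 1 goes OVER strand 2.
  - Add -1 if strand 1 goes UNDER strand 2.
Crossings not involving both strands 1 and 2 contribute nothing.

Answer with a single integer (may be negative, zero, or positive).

Answer: 1

Derivation:
Gen 1: crossing 2x3. Both 1&2? no. Sum: 0
Gen 2: crossing 1x3. Both 1&2? no. Sum: 0
Gen 3: crossing 3x1. Both 1&2? no. Sum: 0
Gen 4: crossing 3x2. Both 1&2? no. Sum: 0
Gen 5: 1 under 2. Both 1&2? yes. Contrib: -1. Sum: -1
Gen 6: 2 under 1. Both 1&2? yes. Contrib: +1. Sum: 0
Gen 7: 1 over 2. Both 1&2? yes. Contrib: +1. Sum: 1
Gen 8: crossing 1x3. Both 1&2? no. Sum: 1
Gen 9: crossing 3x1. Both 1&2? no. Sum: 1
Gen 10: crossing 1x3. Both 1&2? no. Sum: 1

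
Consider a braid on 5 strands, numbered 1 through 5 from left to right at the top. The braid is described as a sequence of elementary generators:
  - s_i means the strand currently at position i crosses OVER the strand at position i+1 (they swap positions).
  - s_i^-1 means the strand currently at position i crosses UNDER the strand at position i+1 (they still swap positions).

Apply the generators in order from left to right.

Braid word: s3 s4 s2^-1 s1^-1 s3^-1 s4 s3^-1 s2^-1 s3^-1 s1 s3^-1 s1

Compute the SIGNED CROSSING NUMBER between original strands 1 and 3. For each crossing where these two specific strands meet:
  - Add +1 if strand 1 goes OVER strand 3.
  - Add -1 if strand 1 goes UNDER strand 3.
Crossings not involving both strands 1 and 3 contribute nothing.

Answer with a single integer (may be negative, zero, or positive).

Answer: -1

Derivation:
Gen 1: crossing 3x4. Both 1&3? no. Sum: 0
Gen 2: crossing 3x5. Both 1&3? no. Sum: 0
Gen 3: crossing 2x4. Both 1&3? no. Sum: 0
Gen 4: crossing 1x4. Both 1&3? no. Sum: 0
Gen 5: crossing 2x5. Both 1&3? no. Sum: 0
Gen 6: crossing 2x3. Both 1&3? no. Sum: 0
Gen 7: crossing 5x3. Both 1&3? no. Sum: 0
Gen 8: 1 under 3. Both 1&3? yes. Contrib: -1. Sum: -1
Gen 9: crossing 1x5. Both 1&3? no. Sum: -1
Gen 10: crossing 4x3. Both 1&3? no. Sum: -1
Gen 11: crossing 5x1. Both 1&3? no. Sum: -1
Gen 12: crossing 3x4. Both 1&3? no. Sum: -1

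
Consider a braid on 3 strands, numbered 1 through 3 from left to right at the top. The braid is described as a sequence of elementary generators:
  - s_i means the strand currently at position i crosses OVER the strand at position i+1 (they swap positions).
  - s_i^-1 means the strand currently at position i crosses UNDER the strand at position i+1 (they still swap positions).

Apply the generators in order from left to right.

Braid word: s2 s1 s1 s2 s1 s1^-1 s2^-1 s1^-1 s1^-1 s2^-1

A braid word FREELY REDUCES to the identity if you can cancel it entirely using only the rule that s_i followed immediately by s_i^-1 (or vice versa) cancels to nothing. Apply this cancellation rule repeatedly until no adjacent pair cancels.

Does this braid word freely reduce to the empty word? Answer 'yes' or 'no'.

Gen 1 (s2): push. Stack: [s2]
Gen 2 (s1): push. Stack: [s2 s1]
Gen 3 (s1): push. Stack: [s2 s1 s1]
Gen 4 (s2): push. Stack: [s2 s1 s1 s2]
Gen 5 (s1): push. Stack: [s2 s1 s1 s2 s1]
Gen 6 (s1^-1): cancels prior s1. Stack: [s2 s1 s1 s2]
Gen 7 (s2^-1): cancels prior s2. Stack: [s2 s1 s1]
Gen 8 (s1^-1): cancels prior s1. Stack: [s2 s1]
Gen 9 (s1^-1): cancels prior s1. Stack: [s2]
Gen 10 (s2^-1): cancels prior s2. Stack: []
Reduced word: (empty)

Answer: yes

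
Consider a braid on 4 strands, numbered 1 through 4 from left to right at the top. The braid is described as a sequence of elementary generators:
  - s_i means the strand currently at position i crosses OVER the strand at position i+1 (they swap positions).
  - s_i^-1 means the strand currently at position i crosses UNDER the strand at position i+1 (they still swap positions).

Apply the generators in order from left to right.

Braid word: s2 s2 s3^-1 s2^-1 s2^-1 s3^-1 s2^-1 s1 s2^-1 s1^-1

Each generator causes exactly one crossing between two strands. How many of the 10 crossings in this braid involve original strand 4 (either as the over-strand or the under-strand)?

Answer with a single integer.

Gen 1: crossing 2x3. Involves strand 4? no. Count so far: 0
Gen 2: crossing 3x2. Involves strand 4? no. Count so far: 0
Gen 3: crossing 3x4. Involves strand 4? yes. Count so far: 1
Gen 4: crossing 2x4. Involves strand 4? yes. Count so far: 2
Gen 5: crossing 4x2. Involves strand 4? yes. Count so far: 3
Gen 6: crossing 4x3. Involves strand 4? yes. Count so far: 4
Gen 7: crossing 2x3. Involves strand 4? no. Count so far: 4
Gen 8: crossing 1x3. Involves strand 4? no. Count so far: 4
Gen 9: crossing 1x2. Involves strand 4? no. Count so far: 4
Gen 10: crossing 3x2. Involves strand 4? no. Count so far: 4

Answer: 4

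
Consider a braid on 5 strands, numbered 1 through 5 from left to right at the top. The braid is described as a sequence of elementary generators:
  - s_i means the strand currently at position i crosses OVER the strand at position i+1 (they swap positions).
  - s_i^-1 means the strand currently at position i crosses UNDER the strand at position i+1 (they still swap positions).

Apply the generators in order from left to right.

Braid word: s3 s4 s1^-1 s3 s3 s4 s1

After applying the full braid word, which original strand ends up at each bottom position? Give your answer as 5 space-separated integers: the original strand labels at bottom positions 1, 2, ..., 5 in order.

Answer: 1 2 4 3 5

Derivation:
Gen 1 (s3): strand 3 crosses over strand 4. Perm now: [1 2 4 3 5]
Gen 2 (s4): strand 3 crosses over strand 5. Perm now: [1 2 4 5 3]
Gen 3 (s1^-1): strand 1 crosses under strand 2. Perm now: [2 1 4 5 3]
Gen 4 (s3): strand 4 crosses over strand 5. Perm now: [2 1 5 4 3]
Gen 5 (s3): strand 5 crosses over strand 4. Perm now: [2 1 4 5 3]
Gen 6 (s4): strand 5 crosses over strand 3. Perm now: [2 1 4 3 5]
Gen 7 (s1): strand 2 crosses over strand 1. Perm now: [1 2 4 3 5]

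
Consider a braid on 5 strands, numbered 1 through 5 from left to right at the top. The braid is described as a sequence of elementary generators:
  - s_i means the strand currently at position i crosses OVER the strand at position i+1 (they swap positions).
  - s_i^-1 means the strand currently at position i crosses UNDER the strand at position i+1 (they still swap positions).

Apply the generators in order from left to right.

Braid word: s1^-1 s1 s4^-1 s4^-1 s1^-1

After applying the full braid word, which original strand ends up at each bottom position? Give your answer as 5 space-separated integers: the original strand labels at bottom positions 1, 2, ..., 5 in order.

Answer: 2 1 3 4 5

Derivation:
Gen 1 (s1^-1): strand 1 crosses under strand 2. Perm now: [2 1 3 4 5]
Gen 2 (s1): strand 2 crosses over strand 1. Perm now: [1 2 3 4 5]
Gen 3 (s4^-1): strand 4 crosses under strand 5. Perm now: [1 2 3 5 4]
Gen 4 (s4^-1): strand 5 crosses under strand 4. Perm now: [1 2 3 4 5]
Gen 5 (s1^-1): strand 1 crosses under strand 2. Perm now: [2 1 3 4 5]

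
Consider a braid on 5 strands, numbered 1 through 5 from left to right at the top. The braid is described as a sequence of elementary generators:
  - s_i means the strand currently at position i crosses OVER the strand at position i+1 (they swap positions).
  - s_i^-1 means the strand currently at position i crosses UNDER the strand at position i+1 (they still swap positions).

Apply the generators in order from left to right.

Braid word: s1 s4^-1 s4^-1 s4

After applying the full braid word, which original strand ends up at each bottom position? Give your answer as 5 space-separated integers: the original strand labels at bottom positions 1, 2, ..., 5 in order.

Gen 1 (s1): strand 1 crosses over strand 2. Perm now: [2 1 3 4 5]
Gen 2 (s4^-1): strand 4 crosses under strand 5. Perm now: [2 1 3 5 4]
Gen 3 (s4^-1): strand 5 crosses under strand 4. Perm now: [2 1 3 4 5]
Gen 4 (s4): strand 4 crosses over strand 5. Perm now: [2 1 3 5 4]

Answer: 2 1 3 5 4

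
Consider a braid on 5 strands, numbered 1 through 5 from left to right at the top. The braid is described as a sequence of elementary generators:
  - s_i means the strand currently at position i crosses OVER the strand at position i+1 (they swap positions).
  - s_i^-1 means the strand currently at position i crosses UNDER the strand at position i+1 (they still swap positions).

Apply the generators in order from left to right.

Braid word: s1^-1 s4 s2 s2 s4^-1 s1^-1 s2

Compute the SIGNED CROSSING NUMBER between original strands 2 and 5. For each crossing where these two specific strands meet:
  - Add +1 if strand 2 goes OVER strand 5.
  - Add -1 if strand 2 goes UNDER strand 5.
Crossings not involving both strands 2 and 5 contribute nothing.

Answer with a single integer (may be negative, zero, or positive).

Gen 1: crossing 1x2. Both 2&5? no. Sum: 0
Gen 2: crossing 4x5. Both 2&5? no. Sum: 0
Gen 3: crossing 1x3. Both 2&5? no. Sum: 0
Gen 4: crossing 3x1. Both 2&5? no. Sum: 0
Gen 5: crossing 5x4. Both 2&5? no. Sum: 0
Gen 6: crossing 2x1. Both 2&5? no. Sum: 0
Gen 7: crossing 2x3. Both 2&5? no. Sum: 0

Answer: 0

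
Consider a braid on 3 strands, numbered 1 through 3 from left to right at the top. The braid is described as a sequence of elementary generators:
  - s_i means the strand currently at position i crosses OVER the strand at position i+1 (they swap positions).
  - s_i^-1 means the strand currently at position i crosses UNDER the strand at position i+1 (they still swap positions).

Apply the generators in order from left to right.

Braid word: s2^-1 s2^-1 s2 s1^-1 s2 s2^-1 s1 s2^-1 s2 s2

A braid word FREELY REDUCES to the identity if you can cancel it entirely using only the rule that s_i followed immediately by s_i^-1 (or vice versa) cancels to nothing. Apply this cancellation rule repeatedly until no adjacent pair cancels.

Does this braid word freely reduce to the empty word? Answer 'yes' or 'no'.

Gen 1 (s2^-1): push. Stack: [s2^-1]
Gen 2 (s2^-1): push. Stack: [s2^-1 s2^-1]
Gen 3 (s2): cancels prior s2^-1. Stack: [s2^-1]
Gen 4 (s1^-1): push. Stack: [s2^-1 s1^-1]
Gen 5 (s2): push. Stack: [s2^-1 s1^-1 s2]
Gen 6 (s2^-1): cancels prior s2. Stack: [s2^-1 s1^-1]
Gen 7 (s1): cancels prior s1^-1. Stack: [s2^-1]
Gen 8 (s2^-1): push. Stack: [s2^-1 s2^-1]
Gen 9 (s2): cancels prior s2^-1. Stack: [s2^-1]
Gen 10 (s2): cancels prior s2^-1. Stack: []
Reduced word: (empty)

Answer: yes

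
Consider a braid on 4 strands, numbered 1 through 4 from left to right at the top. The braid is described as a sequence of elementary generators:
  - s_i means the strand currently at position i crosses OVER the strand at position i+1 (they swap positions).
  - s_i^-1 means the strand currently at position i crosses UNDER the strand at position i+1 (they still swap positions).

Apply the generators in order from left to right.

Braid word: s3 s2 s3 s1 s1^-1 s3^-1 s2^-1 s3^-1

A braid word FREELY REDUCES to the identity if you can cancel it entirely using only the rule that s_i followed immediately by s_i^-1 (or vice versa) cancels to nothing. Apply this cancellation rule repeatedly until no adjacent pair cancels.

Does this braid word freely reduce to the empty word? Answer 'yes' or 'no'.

Gen 1 (s3): push. Stack: [s3]
Gen 2 (s2): push. Stack: [s3 s2]
Gen 3 (s3): push. Stack: [s3 s2 s3]
Gen 4 (s1): push. Stack: [s3 s2 s3 s1]
Gen 5 (s1^-1): cancels prior s1. Stack: [s3 s2 s3]
Gen 6 (s3^-1): cancels prior s3. Stack: [s3 s2]
Gen 7 (s2^-1): cancels prior s2. Stack: [s3]
Gen 8 (s3^-1): cancels prior s3. Stack: []
Reduced word: (empty)

Answer: yes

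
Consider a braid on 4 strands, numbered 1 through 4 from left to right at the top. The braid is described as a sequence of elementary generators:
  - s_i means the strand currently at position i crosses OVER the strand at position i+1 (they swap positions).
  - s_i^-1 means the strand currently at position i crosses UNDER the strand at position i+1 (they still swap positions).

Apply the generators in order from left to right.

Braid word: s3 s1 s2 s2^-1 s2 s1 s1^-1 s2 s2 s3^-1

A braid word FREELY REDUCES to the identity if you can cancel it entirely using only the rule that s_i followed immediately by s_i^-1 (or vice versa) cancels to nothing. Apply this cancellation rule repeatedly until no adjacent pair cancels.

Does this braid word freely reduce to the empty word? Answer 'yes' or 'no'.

Answer: no

Derivation:
Gen 1 (s3): push. Stack: [s3]
Gen 2 (s1): push. Stack: [s3 s1]
Gen 3 (s2): push. Stack: [s3 s1 s2]
Gen 4 (s2^-1): cancels prior s2. Stack: [s3 s1]
Gen 5 (s2): push. Stack: [s3 s1 s2]
Gen 6 (s1): push. Stack: [s3 s1 s2 s1]
Gen 7 (s1^-1): cancels prior s1. Stack: [s3 s1 s2]
Gen 8 (s2): push. Stack: [s3 s1 s2 s2]
Gen 9 (s2): push. Stack: [s3 s1 s2 s2 s2]
Gen 10 (s3^-1): push. Stack: [s3 s1 s2 s2 s2 s3^-1]
Reduced word: s3 s1 s2 s2 s2 s3^-1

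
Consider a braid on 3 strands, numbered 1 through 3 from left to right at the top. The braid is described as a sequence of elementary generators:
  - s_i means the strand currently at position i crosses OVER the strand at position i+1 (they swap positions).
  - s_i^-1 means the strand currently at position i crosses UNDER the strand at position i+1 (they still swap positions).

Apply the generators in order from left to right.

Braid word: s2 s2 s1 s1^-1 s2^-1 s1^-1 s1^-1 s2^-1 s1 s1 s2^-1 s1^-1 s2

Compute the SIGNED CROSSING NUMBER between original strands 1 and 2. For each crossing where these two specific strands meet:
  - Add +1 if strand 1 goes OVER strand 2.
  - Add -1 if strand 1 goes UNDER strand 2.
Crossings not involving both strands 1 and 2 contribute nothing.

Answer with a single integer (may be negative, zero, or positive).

Gen 1: crossing 2x3. Both 1&2? no. Sum: 0
Gen 2: crossing 3x2. Both 1&2? no. Sum: 0
Gen 3: 1 over 2. Both 1&2? yes. Contrib: +1. Sum: 1
Gen 4: 2 under 1. Both 1&2? yes. Contrib: +1. Sum: 2
Gen 5: crossing 2x3. Both 1&2? no. Sum: 2
Gen 6: crossing 1x3. Both 1&2? no. Sum: 2
Gen 7: crossing 3x1. Both 1&2? no. Sum: 2
Gen 8: crossing 3x2. Both 1&2? no. Sum: 2
Gen 9: 1 over 2. Both 1&2? yes. Contrib: +1. Sum: 3
Gen 10: 2 over 1. Both 1&2? yes. Contrib: -1. Sum: 2
Gen 11: crossing 2x3. Both 1&2? no. Sum: 2
Gen 12: crossing 1x3. Both 1&2? no. Sum: 2
Gen 13: 1 over 2. Both 1&2? yes. Contrib: +1. Sum: 3

Answer: 3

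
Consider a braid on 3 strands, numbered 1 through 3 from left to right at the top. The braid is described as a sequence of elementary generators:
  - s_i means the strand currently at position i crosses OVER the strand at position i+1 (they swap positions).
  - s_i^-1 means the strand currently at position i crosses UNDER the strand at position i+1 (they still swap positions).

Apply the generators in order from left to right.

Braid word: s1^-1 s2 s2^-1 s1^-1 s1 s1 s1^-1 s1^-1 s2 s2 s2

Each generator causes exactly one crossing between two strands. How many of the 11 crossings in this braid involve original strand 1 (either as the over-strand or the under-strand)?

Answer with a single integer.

Gen 1: crossing 1x2. Involves strand 1? yes. Count so far: 1
Gen 2: crossing 1x3. Involves strand 1? yes. Count so far: 2
Gen 3: crossing 3x1. Involves strand 1? yes. Count so far: 3
Gen 4: crossing 2x1. Involves strand 1? yes. Count so far: 4
Gen 5: crossing 1x2. Involves strand 1? yes. Count so far: 5
Gen 6: crossing 2x1. Involves strand 1? yes. Count so far: 6
Gen 7: crossing 1x2. Involves strand 1? yes. Count so far: 7
Gen 8: crossing 2x1. Involves strand 1? yes. Count so far: 8
Gen 9: crossing 2x3. Involves strand 1? no. Count so far: 8
Gen 10: crossing 3x2. Involves strand 1? no. Count so far: 8
Gen 11: crossing 2x3. Involves strand 1? no. Count so far: 8

Answer: 8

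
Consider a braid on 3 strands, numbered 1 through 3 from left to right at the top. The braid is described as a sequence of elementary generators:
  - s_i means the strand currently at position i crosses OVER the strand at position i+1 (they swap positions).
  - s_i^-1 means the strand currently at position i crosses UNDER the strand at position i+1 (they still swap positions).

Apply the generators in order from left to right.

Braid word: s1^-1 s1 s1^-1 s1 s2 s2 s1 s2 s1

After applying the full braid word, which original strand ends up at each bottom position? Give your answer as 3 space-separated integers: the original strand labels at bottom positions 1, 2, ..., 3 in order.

Answer: 3 2 1

Derivation:
Gen 1 (s1^-1): strand 1 crosses under strand 2. Perm now: [2 1 3]
Gen 2 (s1): strand 2 crosses over strand 1. Perm now: [1 2 3]
Gen 3 (s1^-1): strand 1 crosses under strand 2. Perm now: [2 1 3]
Gen 4 (s1): strand 2 crosses over strand 1. Perm now: [1 2 3]
Gen 5 (s2): strand 2 crosses over strand 3. Perm now: [1 3 2]
Gen 6 (s2): strand 3 crosses over strand 2. Perm now: [1 2 3]
Gen 7 (s1): strand 1 crosses over strand 2. Perm now: [2 1 3]
Gen 8 (s2): strand 1 crosses over strand 3. Perm now: [2 3 1]
Gen 9 (s1): strand 2 crosses over strand 3. Perm now: [3 2 1]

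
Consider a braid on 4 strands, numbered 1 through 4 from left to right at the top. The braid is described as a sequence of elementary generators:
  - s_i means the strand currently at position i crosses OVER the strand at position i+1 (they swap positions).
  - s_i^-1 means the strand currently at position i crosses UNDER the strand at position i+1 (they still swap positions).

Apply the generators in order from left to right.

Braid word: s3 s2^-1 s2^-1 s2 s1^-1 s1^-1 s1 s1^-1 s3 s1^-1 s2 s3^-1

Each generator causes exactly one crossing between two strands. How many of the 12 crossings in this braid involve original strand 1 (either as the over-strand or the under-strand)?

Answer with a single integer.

Gen 1: crossing 3x4. Involves strand 1? no. Count so far: 0
Gen 2: crossing 2x4. Involves strand 1? no. Count so far: 0
Gen 3: crossing 4x2. Involves strand 1? no. Count so far: 0
Gen 4: crossing 2x4. Involves strand 1? no. Count so far: 0
Gen 5: crossing 1x4. Involves strand 1? yes. Count so far: 1
Gen 6: crossing 4x1. Involves strand 1? yes. Count so far: 2
Gen 7: crossing 1x4. Involves strand 1? yes. Count so far: 3
Gen 8: crossing 4x1. Involves strand 1? yes. Count so far: 4
Gen 9: crossing 2x3. Involves strand 1? no. Count so far: 4
Gen 10: crossing 1x4. Involves strand 1? yes. Count so far: 5
Gen 11: crossing 1x3. Involves strand 1? yes. Count so far: 6
Gen 12: crossing 1x2. Involves strand 1? yes. Count so far: 7

Answer: 7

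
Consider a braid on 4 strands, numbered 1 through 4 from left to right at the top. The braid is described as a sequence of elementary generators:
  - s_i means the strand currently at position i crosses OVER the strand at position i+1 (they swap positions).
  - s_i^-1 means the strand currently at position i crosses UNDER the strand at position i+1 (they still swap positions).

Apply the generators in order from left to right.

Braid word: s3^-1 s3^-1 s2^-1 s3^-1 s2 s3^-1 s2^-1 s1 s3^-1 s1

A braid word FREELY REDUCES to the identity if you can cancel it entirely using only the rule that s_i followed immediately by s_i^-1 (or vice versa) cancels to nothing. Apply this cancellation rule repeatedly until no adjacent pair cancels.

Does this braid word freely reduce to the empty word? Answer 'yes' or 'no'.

Answer: no

Derivation:
Gen 1 (s3^-1): push. Stack: [s3^-1]
Gen 2 (s3^-1): push. Stack: [s3^-1 s3^-1]
Gen 3 (s2^-1): push. Stack: [s3^-1 s3^-1 s2^-1]
Gen 4 (s3^-1): push. Stack: [s3^-1 s3^-1 s2^-1 s3^-1]
Gen 5 (s2): push. Stack: [s3^-1 s3^-1 s2^-1 s3^-1 s2]
Gen 6 (s3^-1): push. Stack: [s3^-1 s3^-1 s2^-1 s3^-1 s2 s3^-1]
Gen 7 (s2^-1): push. Stack: [s3^-1 s3^-1 s2^-1 s3^-1 s2 s3^-1 s2^-1]
Gen 8 (s1): push. Stack: [s3^-1 s3^-1 s2^-1 s3^-1 s2 s3^-1 s2^-1 s1]
Gen 9 (s3^-1): push. Stack: [s3^-1 s3^-1 s2^-1 s3^-1 s2 s3^-1 s2^-1 s1 s3^-1]
Gen 10 (s1): push. Stack: [s3^-1 s3^-1 s2^-1 s3^-1 s2 s3^-1 s2^-1 s1 s3^-1 s1]
Reduced word: s3^-1 s3^-1 s2^-1 s3^-1 s2 s3^-1 s2^-1 s1 s3^-1 s1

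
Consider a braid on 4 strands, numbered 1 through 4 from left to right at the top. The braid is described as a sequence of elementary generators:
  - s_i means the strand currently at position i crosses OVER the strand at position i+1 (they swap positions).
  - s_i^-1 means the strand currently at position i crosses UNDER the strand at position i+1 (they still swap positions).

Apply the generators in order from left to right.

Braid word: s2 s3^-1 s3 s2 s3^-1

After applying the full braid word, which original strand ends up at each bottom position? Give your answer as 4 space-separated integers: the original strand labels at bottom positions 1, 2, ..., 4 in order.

Answer: 1 2 4 3

Derivation:
Gen 1 (s2): strand 2 crosses over strand 3. Perm now: [1 3 2 4]
Gen 2 (s3^-1): strand 2 crosses under strand 4. Perm now: [1 3 4 2]
Gen 3 (s3): strand 4 crosses over strand 2. Perm now: [1 3 2 4]
Gen 4 (s2): strand 3 crosses over strand 2. Perm now: [1 2 3 4]
Gen 5 (s3^-1): strand 3 crosses under strand 4. Perm now: [1 2 4 3]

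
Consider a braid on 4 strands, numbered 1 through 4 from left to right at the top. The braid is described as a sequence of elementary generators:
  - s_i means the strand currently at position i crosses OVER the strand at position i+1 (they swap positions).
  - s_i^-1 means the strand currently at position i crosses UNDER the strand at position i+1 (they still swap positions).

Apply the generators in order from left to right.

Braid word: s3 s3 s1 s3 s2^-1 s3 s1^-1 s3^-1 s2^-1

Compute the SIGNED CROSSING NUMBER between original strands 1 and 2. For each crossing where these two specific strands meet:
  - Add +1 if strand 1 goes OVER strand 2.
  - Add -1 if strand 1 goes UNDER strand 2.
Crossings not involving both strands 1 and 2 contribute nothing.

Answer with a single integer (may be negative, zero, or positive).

Gen 1: crossing 3x4. Both 1&2? no. Sum: 0
Gen 2: crossing 4x3. Both 1&2? no. Sum: 0
Gen 3: 1 over 2. Both 1&2? yes. Contrib: +1. Sum: 1
Gen 4: crossing 3x4. Both 1&2? no. Sum: 1
Gen 5: crossing 1x4. Both 1&2? no. Sum: 1
Gen 6: crossing 1x3. Both 1&2? no. Sum: 1
Gen 7: crossing 2x4. Both 1&2? no. Sum: 1
Gen 8: crossing 3x1. Both 1&2? no. Sum: 1
Gen 9: 2 under 1. Both 1&2? yes. Contrib: +1. Sum: 2

Answer: 2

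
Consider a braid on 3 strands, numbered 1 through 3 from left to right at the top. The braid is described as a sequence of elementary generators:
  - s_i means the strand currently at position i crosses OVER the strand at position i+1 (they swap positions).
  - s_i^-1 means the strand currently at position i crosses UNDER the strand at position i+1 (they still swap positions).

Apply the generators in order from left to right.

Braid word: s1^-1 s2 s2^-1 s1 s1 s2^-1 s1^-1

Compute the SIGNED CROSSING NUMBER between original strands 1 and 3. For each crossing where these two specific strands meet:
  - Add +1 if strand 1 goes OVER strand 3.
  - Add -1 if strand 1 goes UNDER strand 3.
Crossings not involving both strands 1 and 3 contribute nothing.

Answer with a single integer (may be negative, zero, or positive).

Gen 1: crossing 1x2. Both 1&3? no. Sum: 0
Gen 2: 1 over 3. Both 1&3? yes. Contrib: +1. Sum: 1
Gen 3: 3 under 1. Both 1&3? yes. Contrib: +1. Sum: 2
Gen 4: crossing 2x1. Both 1&3? no. Sum: 2
Gen 5: crossing 1x2. Both 1&3? no. Sum: 2
Gen 6: 1 under 3. Both 1&3? yes. Contrib: -1. Sum: 1
Gen 7: crossing 2x3. Both 1&3? no. Sum: 1

Answer: 1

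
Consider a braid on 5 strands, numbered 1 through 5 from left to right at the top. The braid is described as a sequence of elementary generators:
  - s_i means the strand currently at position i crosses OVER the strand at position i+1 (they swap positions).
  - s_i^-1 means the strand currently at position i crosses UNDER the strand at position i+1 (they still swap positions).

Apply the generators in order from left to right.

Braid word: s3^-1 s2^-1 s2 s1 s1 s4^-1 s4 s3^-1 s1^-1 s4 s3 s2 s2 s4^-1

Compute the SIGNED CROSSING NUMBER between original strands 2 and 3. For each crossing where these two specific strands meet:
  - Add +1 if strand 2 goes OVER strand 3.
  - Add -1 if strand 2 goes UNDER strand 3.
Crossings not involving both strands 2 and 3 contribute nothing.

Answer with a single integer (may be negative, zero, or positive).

Gen 1: crossing 3x4. Both 2&3? no. Sum: 0
Gen 2: crossing 2x4. Both 2&3? no. Sum: 0
Gen 3: crossing 4x2. Both 2&3? no. Sum: 0
Gen 4: crossing 1x2. Both 2&3? no. Sum: 0
Gen 5: crossing 2x1. Both 2&3? no. Sum: 0
Gen 6: crossing 3x5. Both 2&3? no. Sum: 0
Gen 7: crossing 5x3. Both 2&3? no. Sum: 0
Gen 8: crossing 4x3. Both 2&3? no. Sum: 0
Gen 9: crossing 1x2. Both 2&3? no. Sum: 0
Gen 10: crossing 4x5. Both 2&3? no. Sum: 0
Gen 11: crossing 3x5. Both 2&3? no. Sum: 0
Gen 12: crossing 1x5. Both 2&3? no. Sum: 0
Gen 13: crossing 5x1. Both 2&3? no. Sum: 0
Gen 14: crossing 3x4. Both 2&3? no. Sum: 0

Answer: 0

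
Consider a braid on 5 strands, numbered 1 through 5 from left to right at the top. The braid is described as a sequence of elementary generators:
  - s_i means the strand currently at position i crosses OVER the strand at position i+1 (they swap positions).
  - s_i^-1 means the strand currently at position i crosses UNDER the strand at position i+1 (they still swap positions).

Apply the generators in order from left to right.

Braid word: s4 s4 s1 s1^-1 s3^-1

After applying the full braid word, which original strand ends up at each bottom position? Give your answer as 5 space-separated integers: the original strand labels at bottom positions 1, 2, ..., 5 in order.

Gen 1 (s4): strand 4 crosses over strand 5. Perm now: [1 2 3 5 4]
Gen 2 (s4): strand 5 crosses over strand 4. Perm now: [1 2 3 4 5]
Gen 3 (s1): strand 1 crosses over strand 2. Perm now: [2 1 3 4 5]
Gen 4 (s1^-1): strand 2 crosses under strand 1. Perm now: [1 2 3 4 5]
Gen 5 (s3^-1): strand 3 crosses under strand 4. Perm now: [1 2 4 3 5]

Answer: 1 2 4 3 5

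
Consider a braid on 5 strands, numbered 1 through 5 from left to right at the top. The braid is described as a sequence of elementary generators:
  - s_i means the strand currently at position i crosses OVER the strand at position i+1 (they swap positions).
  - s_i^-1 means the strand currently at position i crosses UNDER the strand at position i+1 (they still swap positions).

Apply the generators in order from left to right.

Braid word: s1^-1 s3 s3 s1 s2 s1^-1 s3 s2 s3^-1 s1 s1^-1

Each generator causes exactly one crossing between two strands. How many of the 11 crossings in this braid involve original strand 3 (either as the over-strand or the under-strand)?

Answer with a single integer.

Answer: 6

Derivation:
Gen 1: crossing 1x2. Involves strand 3? no. Count so far: 0
Gen 2: crossing 3x4. Involves strand 3? yes. Count so far: 1
Gen 3: crossing 4x3. Involves strand 3? yes. Count so far: 2
Gen 4: crossing 2x1. Involves strand 3? no. Count so far: 2
Gen 5: crossing 2x3. Involves strand 3? yes. Count so far: 3
Gen 6: crossing 1x3. Involves strand 3? yes. Count so far: 4
Gen 7: crossing 2x4. Involves strand 3? no. Count so far: 4
Gen 8: crossing 1x4. Involves strand 3? no. Count so far: 4
Gen 9: crossing 1x2. Involves strand 3? no. Count so far: 4
Gen 10: crossing 3x4. Involves strand 3? yes. Count so far: 5
Gen 11: crossing 4x3. Involves strand 3? yes. Count so far: 6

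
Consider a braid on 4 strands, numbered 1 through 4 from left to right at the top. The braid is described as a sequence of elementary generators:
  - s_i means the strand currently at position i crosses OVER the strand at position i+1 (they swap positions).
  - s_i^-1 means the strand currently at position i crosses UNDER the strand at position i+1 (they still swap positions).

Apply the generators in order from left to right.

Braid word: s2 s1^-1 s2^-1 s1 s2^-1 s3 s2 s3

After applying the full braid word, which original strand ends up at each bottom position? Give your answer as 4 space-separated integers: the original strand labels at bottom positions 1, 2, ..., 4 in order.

Answer: 2 4 3 1

Derivation:
Gen 1 (s2): strand 2 crosses over strand 3. Perm now: [1 3 2 4]
Gen 2 (s1^-1): strand 1 crosses under strand 3. Perm now: [3 1 2 4]
Gen 3 (s2^-1): strand 1 crosses under strand 2. Perm now: [3 2 1 4]
Gen 4 (s1): strand 3 crosses over strand 2. Perm now: [2 3 1 4]
Gen 5 (s2^-1): strand 3 crosses under strand 1. Perm now: [2 1 3 4]
Gen 6 (s3): strand 3 crosses over strand 4. Perm now: [2 1 4 3]
Gen 7 (s2): strand 1 crosses over strand 4. Perm now: [2 4 1 3]
Gen 8 (s3): strand 1 crosses over strand 3. Perm now: [2 4 3 1]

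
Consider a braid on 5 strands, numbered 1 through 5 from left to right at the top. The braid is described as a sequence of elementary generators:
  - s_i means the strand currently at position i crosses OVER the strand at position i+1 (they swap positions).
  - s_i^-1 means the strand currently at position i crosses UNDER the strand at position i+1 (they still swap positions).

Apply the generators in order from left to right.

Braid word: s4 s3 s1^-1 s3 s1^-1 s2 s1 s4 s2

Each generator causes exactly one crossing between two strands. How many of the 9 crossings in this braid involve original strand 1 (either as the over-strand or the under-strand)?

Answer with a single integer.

Gen 1: crossing 4x5. Involves strand 1? no. Count so far: 0
Gen 2: crossing 3x5. Involves strand 1? no. Count so far: 0
Gen 3: crossing 1x2. Involves strand 1? yes. Count so far: 1
Gen 4: crossing 5x3. Involves strand 1? no. Count so far: 1
Gen 5: crossing 2x1. Involves strand 1? yes. Count so far: 2
Gen 6: crossing 2x3. Involves strand 1? no. Count so far: 2
Gen 7: crossing 1x3. Involves strand 1? yes. Count so far: 3
Gen 8: crossing 5x4. Involves strand 1? no. Count so far: 3
Gen 9: crossing 1x2. Involves strand 1? yes. Count so far: 4

Answer: 4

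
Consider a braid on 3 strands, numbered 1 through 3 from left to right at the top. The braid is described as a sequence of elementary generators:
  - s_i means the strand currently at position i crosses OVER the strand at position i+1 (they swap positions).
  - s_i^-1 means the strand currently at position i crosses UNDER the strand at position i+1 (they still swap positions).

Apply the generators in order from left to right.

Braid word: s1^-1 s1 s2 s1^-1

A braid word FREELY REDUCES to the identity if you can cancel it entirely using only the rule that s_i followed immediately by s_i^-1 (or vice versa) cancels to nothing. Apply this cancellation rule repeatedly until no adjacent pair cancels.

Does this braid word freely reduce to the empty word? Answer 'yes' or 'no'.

Gen 1 (s1^-1): push. Stack: [s1^-1]
Gen 2 (s1): cancels prior s1^-1. Stack: []
Gen 3 (s2): push. Stack: [s2]
Gen 4 (s1^-1): push. Stack: [s2 s1^-1]
Reduced word: s2 s1^-1

Answer: no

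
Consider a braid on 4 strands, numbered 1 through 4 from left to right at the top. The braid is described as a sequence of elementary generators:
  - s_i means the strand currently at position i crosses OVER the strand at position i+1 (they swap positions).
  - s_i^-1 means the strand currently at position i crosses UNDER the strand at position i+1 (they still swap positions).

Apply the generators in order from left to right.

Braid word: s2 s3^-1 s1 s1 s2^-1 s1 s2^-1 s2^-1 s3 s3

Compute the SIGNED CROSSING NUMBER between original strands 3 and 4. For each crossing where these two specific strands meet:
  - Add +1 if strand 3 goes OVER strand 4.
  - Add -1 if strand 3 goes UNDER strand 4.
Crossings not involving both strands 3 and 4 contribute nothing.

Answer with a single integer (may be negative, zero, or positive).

Gen 1: crossing 2x3. Both 3&4? no. Sum: 0
Gen 2: crossing 2x4. Both 3&4? no. Sum: 0
Gen 3: crossing 1x3. Both 3&4? no. Sum: 0
Gen 4: crossing 3x1. Both 3&4? no. Sum: 0
Gen 5: 3 under 4. Both 3&4? yes. Contrib: -1. Sum: -1
Gen 6: crossing 1x4. Both 3&4? no. Sum: -1
Gen 7: crossing 1x3. Both 3&4? no. Sum: -1
Gen 8: crossing 3x1. Both 3&4? no. Sum: -1
Gen 9: crossing 3x2. Both 3&4? no. Sum: -1
Gen 10: crossing 2x3. Both 3&4? no. Sum: -1

Answer: -1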